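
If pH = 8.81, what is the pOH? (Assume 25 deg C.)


At 25 deg C, pH + pOH = 14.
pOH = 14 - pH = 14 - 8.81
pOH = 5.19:

5.19


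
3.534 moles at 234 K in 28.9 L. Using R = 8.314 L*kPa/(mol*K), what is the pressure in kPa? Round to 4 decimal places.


PV = nRT, solve for P = nRT / V.
nRT = 3.534 * 8.314 * 234 = 6875.3122
P = 6875.3122 / 28.9
P = 237.90007612 kPa, rounded to 4 dp:

237.9001 kPa


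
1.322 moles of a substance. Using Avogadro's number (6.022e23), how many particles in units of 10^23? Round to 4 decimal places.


N = n * NA, then divide by 1e23 for the requested units.
N / 1e23 = n * 6.022
N / 1e23 = 1.322 * 6.022
N / 1e23 = 7.961084, rounded to 4 dp:

7.9611


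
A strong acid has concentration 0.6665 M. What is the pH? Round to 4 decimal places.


A strong acid dissociates completely, so [H+] equals the given concentration.
pH = -log10([H+]) = -log10(0.6665)
pH = 0.17619985, rounded to 4 dp:

0.1762


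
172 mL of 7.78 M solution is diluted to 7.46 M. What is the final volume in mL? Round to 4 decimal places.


Dilution: M1*V1 = M2*V2, solve for V2.
V2 = M1*V1 / M2
V2 = 7.78 * 172 / 7.46
V2 = 1338.16 / 7.46
V2 = 179.37801609 mL, rounded to 4 dp:

179.3780 mL


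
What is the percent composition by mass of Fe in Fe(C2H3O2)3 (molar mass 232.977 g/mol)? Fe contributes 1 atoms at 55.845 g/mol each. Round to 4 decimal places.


pct = 100 * (n_elem * M_elem) / M_total
mass_contribution = 1 * 55.845 = 55.845 g/mol
pct = 100 * 55.845 / 232.977
pct = 23.97017731 %, rounded to 4 dp:

23.9702 %


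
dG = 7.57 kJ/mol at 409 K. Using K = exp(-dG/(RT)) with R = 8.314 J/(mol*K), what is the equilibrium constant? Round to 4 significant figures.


dG is in kJ/mol; multiply by 1000 to match R in J/(mol*K).
RT = 8.314 * 409 = 3400.426 J/mol
exponent = -dG*1000 / (RT) = -(7.57*1000) / 3400.426 = -2.22619166
K = exp(-2.22619166)
K = 0.10793872, rounded to 4 significant figures:

0.1079


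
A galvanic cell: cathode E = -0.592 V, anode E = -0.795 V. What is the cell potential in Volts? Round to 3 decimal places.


Standard cell potential: E_cell = E_cathode - E_anode.
E_cell = -0.592 - (-0.795)
E_cell = 0.203 V, rounded to 3 dp:

0.203 V


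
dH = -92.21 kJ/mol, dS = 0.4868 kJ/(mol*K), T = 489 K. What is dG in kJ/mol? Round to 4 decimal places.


Gibbs: dG = dH - T*dS (consistent units, dS already in kJ/(mol*K)).
T*dS = 489 * 0.4868 = 238.0452
dG = -92.21 - (238.0452)
dG = -330.2552 kJ/mol, rounded to 4 dp:

-330.2552 kJ/mol


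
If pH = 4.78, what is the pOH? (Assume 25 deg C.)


At 25 deg C, pH + pOH = 14.
pOH = 14 - pH = 14 - 4.78
pOH = 9.22:

9.22


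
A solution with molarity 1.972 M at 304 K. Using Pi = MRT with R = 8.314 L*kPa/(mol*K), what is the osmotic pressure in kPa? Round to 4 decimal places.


Osmotic pressure (van't Hoff): Pi = M*R*T.
RT = 8.314 * 304 = 2527.456
Pi = 1.972 * 2527.456
Pi = 4984.143232 kPa, rounded to 4 dp:

4984.1432 kPa


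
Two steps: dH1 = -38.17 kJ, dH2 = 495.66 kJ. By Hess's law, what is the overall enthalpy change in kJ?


Hess's law: enthalpy is a state function, so add the step enthalpies.
dH_total = dH1 + dH2 = -38.17 + (495.66)
dH_total = 457.49 kJ:

457.49 kJ


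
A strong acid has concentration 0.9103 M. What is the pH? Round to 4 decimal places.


A strong acid dissociates completely, so [H+] equals the given concentration.
pH = -log10([H+]) = -log10(0.9103)
pH = 0.04081546, rounded to 4 dp:

0.0408


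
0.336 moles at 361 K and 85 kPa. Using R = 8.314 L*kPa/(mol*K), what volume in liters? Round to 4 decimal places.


PV = nRT, solve for V = nRT / P.
nRT = 0.336 * 8.314 * 361 = 1008.4549
V = 1008.4549 / 85
V = 11.86417529 L, rounded to 4 dp:

11.8642 L


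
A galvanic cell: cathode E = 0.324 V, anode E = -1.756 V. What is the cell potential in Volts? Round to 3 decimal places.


Standard cell potential: E_cell = E_cathode - E_anode.
E_cell = 0.324 - (-1.756)
E_cell = 2.08 V, rounded to 3 dp:

2.080 V


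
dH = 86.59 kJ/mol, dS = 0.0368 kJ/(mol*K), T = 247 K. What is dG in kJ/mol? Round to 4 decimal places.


Gibbs: dG = dH - T*dS (consistent units, dS already in kJ/(mol*K)).
T*dS = 247 * 0.0368 = 9.0896
dG = 86.59 - (9.0896)
dG = 77.5004 kJ/mol, rounded to 4 dp:

77.5004 kJ/mol


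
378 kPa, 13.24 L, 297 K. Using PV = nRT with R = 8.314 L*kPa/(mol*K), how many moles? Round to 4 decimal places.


PV = nRT, solve for n = PV / (RT).
PV = 378 * 13.24 = 5004.72
RT = 8.314 * 297 = 2469.258
n = 5004.72 / 2469.258
n = 2.02681129 mol, rounded to 4 dp:

2.0268 mol


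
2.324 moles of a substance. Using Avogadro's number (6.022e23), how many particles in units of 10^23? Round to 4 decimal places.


N = n * NA, then divide by 1e23 for the requested units.
N / 1e23 = n * 6.022
N / 1e23 = 2.324 * 6.022
N / 1e23 = 13.995128, rounded to 4 dp:

13.9951


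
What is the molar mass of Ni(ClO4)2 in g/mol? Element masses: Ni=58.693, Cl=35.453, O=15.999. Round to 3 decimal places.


M = sum(count * atomic_mass) over atoms.
M = 1*58.693 + 2*35.453 + 8*15.999
M = 58.693 + 70.906 + 127.992
M = 257.591 g/mol, rounded to 3 dp:

257.591 g/mol


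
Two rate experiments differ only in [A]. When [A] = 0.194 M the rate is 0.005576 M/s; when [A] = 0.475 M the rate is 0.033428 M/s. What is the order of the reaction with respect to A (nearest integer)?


Rate is proportional to [A]^n, so rate2/rate1 = ([A]2/[A]1)^n. Take logs to solve for n.
rate2/rate1 = 0.033428 / 0.005576 = 5.995
[A]2/[A]1 = 0.475 / 0.194 = 2.4485
n = ln(5.995) / ln(2.4485) = 2.0
Nearest integer order:

2


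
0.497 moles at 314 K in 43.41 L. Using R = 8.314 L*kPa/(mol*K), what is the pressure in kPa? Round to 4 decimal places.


PV = nRT, solve for P = nRT / V.
nRT = 0.497 * 8.314 * 314 = 1297.4662
P = 1297.4662 / 43.41
P = 29.88864778 kPa, rounded to 4 dp:

29.8886 kPa


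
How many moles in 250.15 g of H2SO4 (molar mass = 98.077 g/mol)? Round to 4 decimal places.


n = mass / M
n = 250.15 / 98.077
n = 2.55054702 mol, rounded to 4 dp:

2.5505 mol


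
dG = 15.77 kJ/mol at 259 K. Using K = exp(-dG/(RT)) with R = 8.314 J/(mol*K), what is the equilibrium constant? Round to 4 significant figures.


dG is in kJ/mol; multiply by 1000 to match R in J/(mol*K).
RT = 8.314 * 259 = 2153.326 J/mol
exponent = -dG*1000 / (RT) = -(15.77*1000) / 2153.326 = -7.32355435
K = exp(-7.32355435)
K = 0.00065981283, rounded to 4 significant figures:

0.0006598


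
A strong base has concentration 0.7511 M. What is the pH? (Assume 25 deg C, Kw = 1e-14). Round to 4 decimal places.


A strong base dissociates completely, so [OH-] equals the given concentration.
pOH = -log10([OH-]) = -log10(0.7511) = 0.124302
pH = 14 - pOH = 14 - 0.124302
pH = 13.875698, rounded to 4 dp:

13.8757


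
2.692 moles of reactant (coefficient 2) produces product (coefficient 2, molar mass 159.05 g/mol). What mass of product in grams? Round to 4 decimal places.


Use the coefficient ratio to convert reactant moles to product moles, then multiply by the product's molar mass.
moles_P = moles_R * (coeff_P / coeff_R) = 2.692 * (2/2) = 2.692
mass_P = moles_P * M_P = 2.692 * 159.05
mass_P = 428.1626 g, rounded to 4 dp:

428.1626 g


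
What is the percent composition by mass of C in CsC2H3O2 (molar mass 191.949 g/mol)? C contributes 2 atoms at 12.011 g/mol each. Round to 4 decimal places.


pct = 100 * (n_elem * M_elem) / M_total
mass_contribution = 2 * 12.011 = 24.022 g/mol
pct = 100 * 24.022 / 191.949
pct = 12.51478257 %, rounded to 4 dp:

12.5148 %


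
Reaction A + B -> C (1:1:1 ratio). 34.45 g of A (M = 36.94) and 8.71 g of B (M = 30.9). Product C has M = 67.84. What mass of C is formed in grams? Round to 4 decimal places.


Find moles of each reactant; the smaller value is the limiting reagent in a 1:1:1 reaction, so moles_C equals moles of the limiter.
n_A = mass_A / M_A = 34.45 / 36.94 = 0.932593 mol
n_B = mass_B / M_B = 8.71 / 30.9 = 0.281877 mol
Limiting reagent: B (smaller), n_limiting = 0.281877 mol
mass_C = n_limiting * M_C = 0.281877 * 67.84
mass_C = 19.12253568 g, rounded to 4 dp:

19.1225 g


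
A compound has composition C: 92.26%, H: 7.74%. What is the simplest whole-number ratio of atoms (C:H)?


Assume 100 g of compound, divide each mass% by atomic mass to get moles, then normalize by the smallest to get a raw atom ratio.
Moles per 100 g: C: 92.26/12.011 = 7.6813, H: 7.74/1.008 = 7.6786
Raw ratio (divide by min = 7.6786): C: 1.0, H: 1.0
Multiply by 1 to clear fractions: C: 1.0 ~= 1, H: 1.0 ~= 1
Reduce by GCD to get the simplest whole-number ratio:

1:1


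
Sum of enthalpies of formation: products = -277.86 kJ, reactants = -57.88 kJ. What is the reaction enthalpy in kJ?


dH_rxn = sum(dH_f products) - sum(dH_f reactants)
dH_rxn = -277.86 - (-57.88)
dH_rxn = -219.98 kJ:

-219.98 kJ


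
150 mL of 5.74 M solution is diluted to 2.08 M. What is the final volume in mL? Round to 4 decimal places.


Dilution: M1*V1 = M2*V2, solve for V2.
V2 = M1*V1 / M2
V2 = 5.74 * 150 / 2.08
V2 = 861.0 / 2.08
V2 = 413.94230769 mL, rounded to 4 dp:

413.9423 mL


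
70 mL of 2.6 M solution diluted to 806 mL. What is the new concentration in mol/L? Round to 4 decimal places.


Dilution: M1*V1 = M2*V2, solve for M2.
M2 = M1*V1 / V2
M2 = 2.6 * 70 / 806
M2 = 182.0 / 806
M2 = 0.22580645 mol/L, rounded to 4 dp:

0.2258 mol/L


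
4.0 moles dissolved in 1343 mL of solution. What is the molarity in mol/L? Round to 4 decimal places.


Convert volume to liters: V_L = V_mL / 1000.
V_L = 1343 / 1000 = 1.343 L
M = n / V_L = 4.0 / 1.343
M = 2.97840655 mol/L, rounded to 4 dp:

2.9784 mol/L


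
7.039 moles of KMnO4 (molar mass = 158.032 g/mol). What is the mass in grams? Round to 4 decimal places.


mass = n * M
mass = 7.039 * 158.032
mass = 1112.387248 g, rounded to 4 dp:

1112.3872 g


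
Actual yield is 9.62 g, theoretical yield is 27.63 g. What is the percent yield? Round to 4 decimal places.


% yield = 100 * actual / theoretical
% yield = 100 * 9.62 / 27.63
% yield = 34.81722765 %, rounded to 4 dp:

34.8172 %


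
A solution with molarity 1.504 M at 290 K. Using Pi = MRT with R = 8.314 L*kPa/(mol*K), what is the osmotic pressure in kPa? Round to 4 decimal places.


Osmotic pressure (van't Hoff): Pi = M*R*T.
RT = 8.314 * 290 = 2411.06
Pi = 1.504 * 2411.06
Pi = 3626.23424 kPa, rounded to 4 dp:

3626.2342 kPa


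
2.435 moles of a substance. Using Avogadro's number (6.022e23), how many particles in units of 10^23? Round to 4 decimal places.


N = n * NA, then divide by 1e23 for the requested units.
N / 1e23 = n * 6.022
N / 1e23 = 2.435 * 6.022
N / 1e23 = 14.66357, rounded to 4 dp:

14.6636


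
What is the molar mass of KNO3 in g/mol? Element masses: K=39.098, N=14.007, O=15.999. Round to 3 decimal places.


M = sum(count * atomic_mass) over atoms.
M = 1*39.098 + 1*14.007 + 3*15.999
M = 39.098 + 14.007 + 47.997
M = 101.102 g/mol, rounded to 3 dp:

101.102 g/mol


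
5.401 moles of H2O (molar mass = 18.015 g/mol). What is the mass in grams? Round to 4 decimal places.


mass = n * M
mass = 5.401 * 18.015
mass = 97.299015 g, rounded to 4 dp:

97.2990 g


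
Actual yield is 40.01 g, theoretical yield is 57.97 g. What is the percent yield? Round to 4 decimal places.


% yield = 100 * actual / theoretical
% yield = 100 * 40.01 / 57.97
% yield = 69.01845782 %, rounded to 4 dp:

69.0185 %


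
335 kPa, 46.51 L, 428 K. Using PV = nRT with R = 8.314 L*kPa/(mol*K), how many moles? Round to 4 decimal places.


PV = nRT, solve for n = PV / (RT).
PV = 335 * 46.51 = 15580.85
RT = 8.314 * 428 = 3558.392
n = 15580.85 / 3558.392
n = 4.37862102 mol, rounded to 4 dp:

4.3786 mol


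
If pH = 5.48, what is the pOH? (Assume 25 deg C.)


At 25 deg C, pH + pOH = 14.
pOH = 14 - pH = 14 - 5.48
pOH = 8.52:

8.52


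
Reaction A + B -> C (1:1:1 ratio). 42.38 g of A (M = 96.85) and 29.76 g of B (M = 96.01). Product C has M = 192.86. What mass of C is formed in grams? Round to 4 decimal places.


Find moles of each reactant; the smaller value is the limiting reagent in a 1:1:1 reaction, so moles_C equals moles of the limiter.
n_A = mass_A / M_A = 42.38 / 96.85 = 0.437584 mol
n_B = mass_B / M_B = 29.76 / 96.01 = 0.309968 mol
Limiting reagent: B (smaller), n_limiting = 0.309968 mol
mass_C = n_limiting * M_C = 0.309968 * 192.86
mass_C = 59.78042848 g, rounded to 4 dp:

59.7804 g


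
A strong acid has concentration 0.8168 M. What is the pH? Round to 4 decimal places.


A strong acid dissociates completely, so [H+] equals the given concentration.
pH = -log10([H+]) = -log10(0.8168)
pH = 0.08788427, rounded to 4 dp:

0.0879


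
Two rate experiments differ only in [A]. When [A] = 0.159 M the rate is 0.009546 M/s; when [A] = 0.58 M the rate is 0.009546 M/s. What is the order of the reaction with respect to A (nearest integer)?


Rate is proportional to [A]^n, so rate2/rate1 = ([A]2/[A]1)^n. Take logs to solve for n.
rate2/rate1 = 0.009546 / 0.009546 = 1.0
[A]2/[A]1 = 0.58 / 0.159 = 3.6478
n = ln(1.0) / ln(3.6478) = 0.0
Nearest integer order:

0


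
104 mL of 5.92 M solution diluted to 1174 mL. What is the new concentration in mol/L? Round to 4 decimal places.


Dilution: M1*V1 = M2*V2, solve for M2.
M2 = M1*V1 / V2
M2 = 5.92 * 104 / 1174
M2 = 615.68 / 1174
M2 = 0.5244293 mol/L, rounded to 4 dp:

0.5244 mol/L


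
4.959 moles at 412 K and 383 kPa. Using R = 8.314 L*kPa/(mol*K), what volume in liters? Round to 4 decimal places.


PV = nRT, solve for V = nRT / P.
nRT = 4.959 * 8.314 * 412 = 16986.3999
V = 16986.3999 / 383
V = 44.35091358 L, rounded to 4 dp:

44.3509 L


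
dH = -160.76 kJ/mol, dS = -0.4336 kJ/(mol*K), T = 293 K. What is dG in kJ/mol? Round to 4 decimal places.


Gibbs: dG = dH - T*dS (consistent units, dS already in kJ/(mol*K)).
T*dS = 293 * -0.4336 = -127.0448
dG = -160.76 - (-127.0448)
dG = -33.7152 kJ/mol, rounded to 4 dp:

-33.7152 kJ/mol


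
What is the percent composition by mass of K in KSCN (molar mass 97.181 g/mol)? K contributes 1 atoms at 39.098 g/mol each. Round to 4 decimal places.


pct = 100 * (n_elem * M_elem) / M_total
mass_contribution = 1 * 39.098 = 39.098 g/mol
pct = 100 * 39.098 / 97.181
pct = 40.23214414 %, rounded to 4 dp:

40.2321 %


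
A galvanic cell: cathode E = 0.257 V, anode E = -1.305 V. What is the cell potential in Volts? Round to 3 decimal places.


Standard cell potential: E_cell = E_cathode - E_anode.
E_cell = 0.257 - (-1.305)
E_cell = 1.562 V, rounded to 3 dp:

1.562 V


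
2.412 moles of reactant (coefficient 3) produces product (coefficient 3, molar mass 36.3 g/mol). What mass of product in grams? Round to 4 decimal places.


Use the coefficient ratio to convert reactant moles to product moles, then multiply by the product's molar mass.
moles_P = moles_R * (coeff_P / coeff_R) = 2.412 * (3/3) = 2.412
mass_P = moles_P * M_P = 2.412 * 36.3
mass_P = 87.5556 g, rounded to 4 dp:

87.5556 g


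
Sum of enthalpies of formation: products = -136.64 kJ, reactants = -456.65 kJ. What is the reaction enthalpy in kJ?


dH_rxn = sum(dH_f products) - sum(dH_f reactants)
dH_rxn = -136.64 - (-456.65)
dH_rxn = 320.01 kJ:

320.01 kJ


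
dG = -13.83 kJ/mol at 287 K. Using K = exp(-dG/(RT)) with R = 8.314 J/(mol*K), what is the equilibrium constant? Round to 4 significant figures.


dG is in kJ/mol; multiply by 1000 to match R in J/(mol*K).
RT = 8.314 * 287 = 2386.118 J/mol
exponent = -dG*1000 / (RT) = -(-13.83*1000) / 2386.118 = 5.79602518
K = exp(5.79602518)
K = 328.98928, rounded to 4 significant figures:

329.0


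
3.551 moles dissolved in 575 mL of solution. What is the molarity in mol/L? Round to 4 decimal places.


Convert volume to liters: V_L = V_mL / 1000.
V_L = 575 / 1000 = 0.575 L
M = n / V_L = 3.551 / 0.575
M = 6.17565217 mol/L, rounded to 4 dp:

6.1757 mol/L


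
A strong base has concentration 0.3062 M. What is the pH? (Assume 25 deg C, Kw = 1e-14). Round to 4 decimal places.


A strong base dissociates completely, so [OH-] equals the given concentration.
pOH = -log10([OH-]) = -log10(0.3062) = 0.513995
pH = 14 - pOH = 14 - 0.513995
pH = 13.486005, rounded to 4 dp:

13.4860


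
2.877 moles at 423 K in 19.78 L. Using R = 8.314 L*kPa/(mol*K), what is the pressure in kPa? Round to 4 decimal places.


PV = nRT, solve for P = nRT / V.
nRT = 2.877 * 8.314 * 423 = 10117.8969
P = 10117.8969 / 19.78
P = 511.52158241 kPa, rounded to 4 dp:

511.5216 kPa


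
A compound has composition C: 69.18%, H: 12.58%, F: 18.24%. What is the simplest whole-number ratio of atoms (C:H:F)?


Assume 100 g of compound, divide each mass% by atomic mass to get moles, then normalize by the smallest to get a raw atom ratio.
Moles per 100 g: C: 69.18/12.011 = 5.7597, H: 12.58/1.008 = 12.4802, F: 18.24/18.998 = 0.9601
Raw ratio (divide by min = 0.9601): C: 5.999, H: 12.999, F: 1.0
Multiply by 1 to clear fractions: C: 5.999 ~= 6, H: 12.999 ~= 13, F: 1.0 ~= 1
Reduce by GCD to get the simplest whole-number ratio:

6:13:1


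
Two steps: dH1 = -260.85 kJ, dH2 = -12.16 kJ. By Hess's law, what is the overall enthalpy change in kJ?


Hess's law: enthalpy is a state function, so add the step enthalpies.
dH_total = dH1 + dH2 = -260.85 + (-12.16)
dH_total = -273.01 kJ:

-273.01 kJ


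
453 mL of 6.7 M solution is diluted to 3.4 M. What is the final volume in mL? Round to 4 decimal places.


Dilution: M1*V1 = M2*V2, solve for V2.
V2 = M1*V1 / M2
V2 = 6.7 * 453 / 3.4
V2 = 3035.1 / 3.4
V2 = 892.67647059 mL, rounded to 4 dp:

892.6765 mL


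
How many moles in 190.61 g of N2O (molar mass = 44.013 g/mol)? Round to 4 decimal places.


n = mass / M
n = 190.61 / 44.013
n = 4.33076591 mol, rounded to 4 dp:

4.3308 mol


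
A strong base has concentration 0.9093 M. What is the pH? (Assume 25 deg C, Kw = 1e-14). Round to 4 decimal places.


A strong base dissociates completely, so [OH-] equals the given concentration.
pOH = -log10([OH-]) = -log10(0.9093) = 0.041293
pH = 14 - pOH = 14 - 0.041293
pH = 13.958707, rounded to 4 dp:

13.9587


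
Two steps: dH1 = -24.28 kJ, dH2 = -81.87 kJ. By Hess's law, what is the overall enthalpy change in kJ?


Hess's law: enthalpy is a state function, so add the step enthalpies.
dH_total = dH1 + dH2 = -24.28 + (-81.87)
dH_total = -106.15 kJ:

-106.15 kJ


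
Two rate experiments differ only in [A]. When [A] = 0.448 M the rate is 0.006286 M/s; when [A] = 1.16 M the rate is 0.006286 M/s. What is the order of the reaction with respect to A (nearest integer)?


Rate is proportional to [A]^n, so rate2/rate1 = ([A]2/[A]1)^n. Take logs to solve for n.
rate2/rate1 = 0.006286 / 0.006286 = 1.0
[A]2/[A]1 = 1.16 / 0.448 = 2.5893
n = ln(1.0) / ln(2.5893) = 0.0
Nearest integer order:

0


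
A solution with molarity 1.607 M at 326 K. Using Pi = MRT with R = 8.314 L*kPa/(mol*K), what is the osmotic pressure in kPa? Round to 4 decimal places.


Osmotic pressure (van't Hoff): Pi = M*R*T.
RT = 8.314 * 326 = 2710.364
Pi = 1.607 * 2710.364
Pi = 4355.554948 kPa, rounded to 4 dp:

4355.5549 kPa


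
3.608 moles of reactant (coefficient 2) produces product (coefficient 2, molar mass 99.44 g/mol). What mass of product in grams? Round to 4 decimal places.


Use the coefficient ratio to convert reactant moles to product moles, then multiply by the product's molar mass.
moles_P = moles_R * (coeff_P / coeff_R) = 3.608 * (2/2) = 3.608
mass_P = moles_P * M_P = 3.608 * 99.44
mass_P = 358.77952 g, rounded to 4 dp:

358.7795 g


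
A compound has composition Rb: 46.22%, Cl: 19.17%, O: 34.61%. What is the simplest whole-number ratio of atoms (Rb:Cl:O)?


Assume 100 g of compound, divide each mass% by atomic mass to get moles, then normalize by the smallest to get a raw atom ratio.
Moles per 100 g: Rb: 46.22/85.468 = 0.5408, Cl: 19.17/35.453 = 0.5407, O: 34.61/15.999 = 2.1633
Raw ratio (divide by min = 0.5407): Rb: 1.0, Cl: 1.0, O: 4.001
Multiply by 1 to clear fractions: Rb: 1.0 ~= 1, Cl: 1.0 ~= 1, O: 4.001 ~= 4
Reduce by GCD to get the simplest whole-number ratio:

1:1:4


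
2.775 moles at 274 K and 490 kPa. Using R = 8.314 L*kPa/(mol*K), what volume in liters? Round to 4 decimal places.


PV = nRT, solve for V = nRT / P.
nRT = 2.775 * 8.314 * 274 = 6321.5499
V = 6321.5499 / 490
V = 12.90112224 L, rounded to 4 dp:

12.9011 L


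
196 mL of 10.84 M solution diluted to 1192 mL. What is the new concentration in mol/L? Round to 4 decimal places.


Dilution: M1*V1 = M2*V2, solve for M2.
M2 = M1*V1 / V2
M2 = 10.84 * 196 / 1192
M2 = 2124.64 / 1192
M2 = 1.78241611 mol/L, rounded to 4 dp:

1.7824 mol/L


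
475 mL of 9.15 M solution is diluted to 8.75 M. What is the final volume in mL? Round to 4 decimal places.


Dilution: M1*V1 = M2*V2, solve for V2.
V2 = M1*V1 / M2
V2 = 9.15 * 475 / 8.75
V2 = 4346.25 / 8.75
V2 = 496.71428571 mL, rounded to 4 dp:

496.7143 mL


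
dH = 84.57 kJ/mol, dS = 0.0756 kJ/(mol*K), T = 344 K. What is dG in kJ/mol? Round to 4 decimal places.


Gibbs: dG = dH - T*dS (consistent units, dS already in kJ/(mol*K)).
T*dS = 344 * 0.0756 = 26.0064
dG = 84.57 - (26.0064)
dG = 58.5636 kJ/mol, rounded to 4 dp:

58.5636 kJ/mol


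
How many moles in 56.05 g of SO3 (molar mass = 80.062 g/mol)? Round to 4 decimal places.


n = mass / M
n = 56.05 / 80.062
n = 0.70008244 mol, rounded to 4 dp:

0.7001 mol


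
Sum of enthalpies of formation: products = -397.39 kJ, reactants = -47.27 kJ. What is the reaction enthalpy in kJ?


dH_rxn = sum(dH_f products) - sum(dH_f reactants)
dH_rxn = -397.39 - (-47.27)
dH_rxn = -350.12 kJ:

-350.12 kJ


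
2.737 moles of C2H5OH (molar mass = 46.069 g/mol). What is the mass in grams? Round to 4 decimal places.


mass = n * M
mass = 2.737 * 46.069
mass = 126.090853 g, rounded to 4 dp:

126.0909 g


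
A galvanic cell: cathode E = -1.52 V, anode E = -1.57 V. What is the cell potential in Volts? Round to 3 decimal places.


Standard cell potential: E_cell = E_cathode - E_anode.
E_cell = -1.52 - (-1.57)
E_cell = 0.05 V, rounded to 3 dp:

0.050 V


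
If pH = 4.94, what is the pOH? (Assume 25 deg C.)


At 25 deg C, pH + pOH = 14.
pOH = 14 - pH = 14 - 4.94
pOH = 9.06:

9.06


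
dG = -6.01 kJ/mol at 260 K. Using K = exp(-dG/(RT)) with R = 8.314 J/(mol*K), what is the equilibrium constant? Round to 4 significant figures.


dG is in kJ/mol; multiply by 1000 to match R in J/(mol*K).
RT = 8.314 * 260 = 2161.64 J/mol
exponent = -dG*1000 / (RT) = -(-6.01*1000) / 2161.64 = 2.78029644
K = exp(2.78029644)
K = 16.1238, rounded to 4 significant figures:

16.12


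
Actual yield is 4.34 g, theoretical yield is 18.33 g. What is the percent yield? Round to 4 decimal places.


% yield = 100 * actual / theoretical
% yield = 100 * 4.34 / 18.33
% yield = 23.67703219 %, rounded to 4 dp:

23.6770 %


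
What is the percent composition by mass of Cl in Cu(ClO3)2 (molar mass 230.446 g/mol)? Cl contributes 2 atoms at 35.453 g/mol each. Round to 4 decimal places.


pct = 100 * (n_elem * M_elem) / M_total
mass_contribution = 2 * 35.453 = 70.906 g/mol
pct = 100 * 70.906 / 230.446
pct = 30.76903049 %, rounded to 4 dp:

30.7690 %


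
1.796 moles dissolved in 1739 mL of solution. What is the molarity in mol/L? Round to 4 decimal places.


Convert volume to liters: V_L = V_mL / 1000.
V_L = 1739 / 1000 = 1.739 L
M = n / V_L = 1.796 / 1.739
M = 1.03277746 mol/L, rounded to 4 dp:

1.0328 mol/L


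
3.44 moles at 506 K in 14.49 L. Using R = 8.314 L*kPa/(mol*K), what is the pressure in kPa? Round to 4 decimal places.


PV = nRT, solve for P = nRT / V.
nRT = 3.44 * 8.314 * 506 = 14471.681
P = 14471.681 / 14.49
P = 998.73574879 kPa, rounded to 4 dp:

998.7357 kPa


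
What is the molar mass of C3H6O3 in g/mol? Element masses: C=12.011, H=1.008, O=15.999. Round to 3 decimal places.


M = sum(count * atomic_mass) over atoms.
M = 3*12.011 + 6*1.008 + 3*15.999
M = 36.033 + 6.048 + 47.997
M = 90.078 g/mol, rounded to 3 dp:

90.078 g/mol


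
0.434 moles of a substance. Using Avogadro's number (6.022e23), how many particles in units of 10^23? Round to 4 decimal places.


N = n * NA, then divide by 1e23 for the requested units.
N / 1e23 = n * 6.022
N / 1e23 = 0.434 * 6.022
N / 1e23 = 2.613548, rounded to 4 dp:

2.6135


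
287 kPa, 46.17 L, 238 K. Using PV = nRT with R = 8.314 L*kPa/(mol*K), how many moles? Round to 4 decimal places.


PV = nRT, solve for n = PV / (RT).
PV = 287 * 46.17 = 13250.79
RT = 8.314 * 238 = 1978.732
n = 13250.79 / 1978.732
n = 6.69660672 mol, rounded to 4 dp:

6.6966 mol


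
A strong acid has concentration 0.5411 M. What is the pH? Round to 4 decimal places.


A strong acid dissociates completely, so [H+] equals the given concentration.
pH = -log10([H+]) = -log10(0.5411)
pH = 0.26672247, rounded to 4 dp:

0.2667


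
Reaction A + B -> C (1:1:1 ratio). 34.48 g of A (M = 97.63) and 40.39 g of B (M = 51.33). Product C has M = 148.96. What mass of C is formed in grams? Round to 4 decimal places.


Find moles of each reactant; the smaller value is the limiting reagent in a 1:1:1 reaction, so moles_C equals moles of the limiter.
n_A = mass_A / M_A = 34.48 / 97.63 = 0.35317 mol
n_B = mass_B / M_B = 40.39 / 51.33 = 0.786869 mol
Limiting reagent: A (smaller), n_limiting = 0.35317 mol
mass_C = n_limiting * M_C = 0.35317 * 148.96
mass_C = 52.6082032 g, rounded to 4 dp:

52.6082 g


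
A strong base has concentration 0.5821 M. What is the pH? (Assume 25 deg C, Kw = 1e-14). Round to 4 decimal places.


A strong base dissociates completely, so [OH-] equals the given concentration.
pOH = -log10([OH-]) = -log10(0.5821) = 0.235002
pH = 14 - pOH = 14 - 0.235002
pH = 13.764998, rounded to 4 dp:

13.7650


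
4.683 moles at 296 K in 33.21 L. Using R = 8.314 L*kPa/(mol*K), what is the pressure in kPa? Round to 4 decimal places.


PV = nRT, solve for P = nRT / V.
nRT = 4.683 * 8.314 * 296 = 11524.6008
P = 11524.6008 / 33.21
P = 347.02200542 kPa, rounded to 4 dp:

347.0220 kPa


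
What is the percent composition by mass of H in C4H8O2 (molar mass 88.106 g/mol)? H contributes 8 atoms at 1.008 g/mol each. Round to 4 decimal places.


pct = 100 * (n_elem * M_elem) / M_total
mass_contribution = 8 * 1.008 = 8.064 g/mol
pct = 100 * 8.064 / 88.106
pct = 9.15261163 %, rounded to 4 dp:

9.1526 %


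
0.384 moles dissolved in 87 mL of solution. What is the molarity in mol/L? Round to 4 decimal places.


Convert volume to liters: V_L = V_mL / 1000.
V_L = 87 / 1000 = 0.087 L
M = n / V_L = 0.384 / 0.087
M = 4.4137931 mol/L, rounded to 4 dp:

4.4138 mol/L


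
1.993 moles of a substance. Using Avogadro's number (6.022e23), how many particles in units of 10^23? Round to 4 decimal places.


N = n * NA, then divide by 1e23 for the requested units.
N / 1e23 = n * 6.022
N / 1e23 = 1.993 * 6.022
N / 1e23 = 12.001846, rounded to 4 dp:

12.0018


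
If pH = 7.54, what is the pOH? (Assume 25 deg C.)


At 25 deg C, pH + pOH = 14.
pOH = 14 - pH = 14 - 7.54
pOH = 6.46:

6.46


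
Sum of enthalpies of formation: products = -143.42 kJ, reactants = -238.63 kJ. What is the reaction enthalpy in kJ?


dH_rxn = sum(dH_f products) - sum(dH_f reactants)
dH_rxn = -143.42 - (-238.63)
dH_rxn = 95.21 kJ:

95.21 kJ


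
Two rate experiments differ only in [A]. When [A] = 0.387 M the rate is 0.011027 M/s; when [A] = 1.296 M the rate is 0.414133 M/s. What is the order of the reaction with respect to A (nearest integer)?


Rate is proportional to [A]^n, so rate2/rate1 = ([A]2/[A]1)^n. Take logs to solve for n.
rate2/rate1 = 0.414133 / 0.011027 = 37.5563
[A]2/[A]1 = 1.296 / 0.387 = 3.3488
n = ln(37.5563) / ln(3.3488) = 3.0
Nearest integer order:

3


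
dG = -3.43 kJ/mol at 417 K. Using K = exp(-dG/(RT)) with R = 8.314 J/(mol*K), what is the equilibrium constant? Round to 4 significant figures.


dG is in kJ/mol; multiply by 1000 to match R in J/(mol*K).
RT = 8.314 * 417 = 3466.938 J/mol
exponent = -dG*1000 / (RT) = -(-3.43*1000) / 3466.938 = 0.98934564
K = exp(0.98934564)
K = 2.689474, rounded to 4 significant figures:

2.689


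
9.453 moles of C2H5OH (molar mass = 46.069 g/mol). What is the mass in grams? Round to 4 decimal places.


mass = n * M
mass = 9.453 * 46.069
mass = 435.490257 g, rounded to 4 dp:

435.4903 g


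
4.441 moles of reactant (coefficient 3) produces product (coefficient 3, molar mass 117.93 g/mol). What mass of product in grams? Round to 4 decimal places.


Use the coefficient ratio to convert reactant moles to product moles, then multiply by the product's molar mass.
moles_P = moles_R * (coeff_P / coeff_R) = 4.441 * (3/3) = 4.441
mass_P = moles_P * M_P = 4.441 * 117.93
mass_P = 523.72713 g, rounded to 4 dp:

523.7271 g


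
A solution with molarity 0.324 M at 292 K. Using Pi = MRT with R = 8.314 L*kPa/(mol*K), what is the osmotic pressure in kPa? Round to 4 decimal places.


Osmotic pressure (van't Hoff): Pi = M*R*T.
RT = 8.314 * 292 = 2427.688
Pi = 0.324 * 2427.688
Pi = 786.570912 kPa, rounded to 4 dp:

786.5709 kPa


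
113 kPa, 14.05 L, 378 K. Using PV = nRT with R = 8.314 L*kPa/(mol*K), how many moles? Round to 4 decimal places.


PV = nRT, solve for n = PV / (RT).
PV = 113 * 14.05 = 1587.65
RT = 8.314 * 378 = 3142.692
n = 1587.65 / 3142.692
n = 0.50518791 mol, rounded to 4 dp:

0.5052 mol


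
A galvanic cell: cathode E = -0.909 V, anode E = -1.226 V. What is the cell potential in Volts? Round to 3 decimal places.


Standard cell potential: E_cell = E_cathode - E_anode.
E_cell = -0.909 - (-1.226)
E_cell = 0.317 V, rounded to 3 dp:

0.317 V


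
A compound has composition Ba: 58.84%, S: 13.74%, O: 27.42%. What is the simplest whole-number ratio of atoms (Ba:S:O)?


Assume 100 g of compound, divide each mass% by atomic mass to get moles, then normalize by the smallest to get a raw atom ratio.
Moles per 100 g: Ba: 58.84/137.327 = 0.4285, S: 13.74/32.065 = 0.4285, O: 27.42/15.999 = 1.7139
Raw ratio (divide by min = 0.4285): Ba: 1.0, S: 1.0, O: 4.0
Multiply by 1 to clear fractions: Ba: 1.0 ~= 1, S: 1.0 ~= 1, O: 4.0 ~= 4
Reduce by GCD to get the simplest whole-number ratio:

1:1:4


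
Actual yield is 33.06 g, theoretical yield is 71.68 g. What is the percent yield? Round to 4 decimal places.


% yield = 100 * actual / theoretical
% yield = 100 * 33.06 / 71.68
% yield = 46.12165179 %, rounded to 4 dp:

46.1217 %


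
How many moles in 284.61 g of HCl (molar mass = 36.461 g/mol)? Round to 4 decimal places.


n = mass / M
n = 284.61 / 36.461
n = 7.80587477 mol, rounded to 4 dp:

7.8059 mol


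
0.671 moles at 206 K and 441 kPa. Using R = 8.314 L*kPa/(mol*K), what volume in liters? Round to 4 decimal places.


PV = nRT, solve for V = nRT / P.
nRT = 0.671 * 8.314 * 206 = 1149.211
V = 1149.211 / 441
V = 2.60592063 L, rounded to 4 dp:

2.6059 L


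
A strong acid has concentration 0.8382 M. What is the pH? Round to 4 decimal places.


A strong acid dissociates completely, so [H+] equals the given concentration.
pH = -log10([H+]) = -log10(0.8382)
pH = 0.07665234, rounded to 4 dp:

0.0767


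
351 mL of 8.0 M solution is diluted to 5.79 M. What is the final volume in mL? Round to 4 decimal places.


Dilution: M1*V1 = M2*V2, solve for V2.
V2 = M1*V1 / M2
V2 = 8.0 * 351 / 5.79
V2 = 2808.0 / 5.79
V2 = 484.97409326 mL, rounded to 4 dp:

484.9741 mL


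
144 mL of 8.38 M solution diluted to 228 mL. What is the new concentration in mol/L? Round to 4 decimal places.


Dilution: M1*V1 = M2*V2, solve for M2.
M2 = M1*V1 / V2
M2 = 8.38 * 144 / 228
M2 = 1206.72 / 228
M2 = 5.29263158 mol/L, rounded to 4 dp:

5.2926 mol/L


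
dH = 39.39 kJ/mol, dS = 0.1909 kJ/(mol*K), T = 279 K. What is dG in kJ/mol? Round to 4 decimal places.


Gibbs: dG = dH - T*dS (consistent units, dS already in kJ/(mol*K)).
T*dS = 279 * 0.1909 = 53.2611
dG = 39.39 - (53.2611)
dG = -13.8711 kJ/mol, rounded to 4 dp:

-13.8711 kJ/mol


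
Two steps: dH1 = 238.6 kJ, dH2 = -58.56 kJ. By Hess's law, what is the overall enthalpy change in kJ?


Hess's law: enthalpy is a state function, so add the step enthalpies.
dH_total = dH1 + dH2 = 238.6 + (-58.56)
dH_total = 180.04 kJ:

180.04 kJ


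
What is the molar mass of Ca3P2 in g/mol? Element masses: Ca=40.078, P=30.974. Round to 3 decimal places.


M = sum(count * atomic_mass) over atoms.
M = 3*40.078 + 2*30.974
M = 120.234 + 61.948
M = 182.182 g/mol, rounded to 3 dp:

182.182 g/mol


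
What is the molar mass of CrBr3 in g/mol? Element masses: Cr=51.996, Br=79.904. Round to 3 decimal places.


M = sum(count * atomic_mass) over atoms.
M = 1*51.996 + 3*79.904
M = 51.996 + 239.712
M = 291.708 g/mol, rounded to 3 dp:

291.708 g/mol


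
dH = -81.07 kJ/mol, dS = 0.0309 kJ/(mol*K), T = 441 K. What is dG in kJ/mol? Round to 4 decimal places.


Gibbs: dG = dH - T*dS (consistent units, dS already in kJ/(mol*K)).
T*dS = 441 * 0.0309 = 13.6269
dG = -81.07 - (13.6269)
dG = -94.6969 kJ/mol, rounded to 4 dp:

-94.6969 kJ/mol


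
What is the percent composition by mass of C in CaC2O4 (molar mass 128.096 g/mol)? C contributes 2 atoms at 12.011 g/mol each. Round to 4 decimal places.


pct = 100 * (n_elem * M_elem) / M_total
mass_contribution = 2 * 12.011 = 24.022 g/mol
pct = 100 * 24.022 / 128.096
pct = 18.75312266 %, rounded to 4 dp:

18.7531 %


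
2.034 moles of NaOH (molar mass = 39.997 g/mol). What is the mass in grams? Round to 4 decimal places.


mass = n * M
mass = 2.034 * 39.997
mass = 81.353898 g, rounded to 4 dp:

81.3539 g


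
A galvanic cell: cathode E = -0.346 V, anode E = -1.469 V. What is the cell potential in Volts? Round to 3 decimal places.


Standard cell potential: E_cell = E_cathode - E_anode.
E_cell = -0.346 - (-1.469)
E_cell = 1.123 V, rounded to 3 dp:

1.123 V


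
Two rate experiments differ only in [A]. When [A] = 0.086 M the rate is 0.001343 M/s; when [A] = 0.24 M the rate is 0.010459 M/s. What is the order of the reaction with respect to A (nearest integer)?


Rate is proportional to [A]^n, so rate2/rate1 = ([A]2/[A]1)^n. Take logs to solve for n.
rate2/rate1 = 0.010459 / 0.001343 = 7.7878
[A]2/[A]1 = 0.24 / 0.086 = 2.7907
n = ln(7.7878) / ln(2.7907) = 2.0
Nearest integer order:

2


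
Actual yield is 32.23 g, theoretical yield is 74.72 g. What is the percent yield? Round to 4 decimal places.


% yield = 100 * actual / theoretical
% yield = 100 * 32.23 / 74.72
% yield = 43.13436831 %, rounded to 4 dp:

43.1344 %


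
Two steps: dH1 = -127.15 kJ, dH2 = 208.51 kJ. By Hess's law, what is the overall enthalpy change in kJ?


Hess's law: enthalpy is a state function, so add the step enthalpies.
dH_total = dH1 + dH2 = -127.15 + (208.51)
dH_total = 81.36 kJ:

81.36 kJ


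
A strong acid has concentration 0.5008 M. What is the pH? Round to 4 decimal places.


A strong acid dissociates completely, so [H+] equals the given concentration.
pH = -log10([H+]) = -log10(0.5008)
pH = 0.30033568, rounded to 4 dp:

0.3003


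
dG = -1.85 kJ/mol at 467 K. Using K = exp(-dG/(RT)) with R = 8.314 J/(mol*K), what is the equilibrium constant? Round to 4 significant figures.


dG is in kJ/mol; multiply by 1000 to match R in J/(mol*K).
RT = 8.314 * 467 = 3882.638 J/mol
exponent = -dG*1000 / (RT) = -(-1.85*1000) / 3882.638 = 0.47648017
K = exp(0.47648017)
K = 1.6103961, rounded to 4 significant figures:

1.610


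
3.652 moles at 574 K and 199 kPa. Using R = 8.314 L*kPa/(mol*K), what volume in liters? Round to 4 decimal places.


PV = nRT, solve for V = nRT / P.
nRT = 3.652 * 8.314 * 574 = 17428.2059
V = 17428.2059 / 199
V = 87.57892412 L, rounded to 4 dp:

87.5789 L


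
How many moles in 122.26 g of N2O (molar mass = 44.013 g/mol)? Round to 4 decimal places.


n = mass / M
n = 122.26 / 44.013
n = 2.77781565 mol, rounded to 4 dp:

2.7778 mol


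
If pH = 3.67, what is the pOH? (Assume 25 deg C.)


At 25 deg C, pH + pOH = 14.
pOH = 14 - pH = 14 - 3.67
pOH = 10.33:

10.33


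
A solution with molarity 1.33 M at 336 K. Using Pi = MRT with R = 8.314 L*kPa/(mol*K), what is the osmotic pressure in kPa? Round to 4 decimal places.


Osmotic pressure (van't Hoff): Pi = M*R*T.
RT = 8.314 * 336 = 2793.504
Pi = 1.33 * 2793.504
Pi = 3715.36032 kPa, rounded to 4 dp:

3715.3603 kPa


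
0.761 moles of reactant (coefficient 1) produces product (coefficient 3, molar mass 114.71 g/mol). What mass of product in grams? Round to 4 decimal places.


Use the coefficient ratio to convert reactant moles to product moles, then multiply by the product's molar mass.
moles_P = moles_R * (coeff_P / coeff_R) = 0.761 * (3/1) = 2.283
mass_P = moles_P * M_P = 2.283 * 114.71
mass_P = 261.88293 g, rounded to 4 dp:

261.8829 g


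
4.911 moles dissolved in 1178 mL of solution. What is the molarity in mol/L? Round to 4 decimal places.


Convert volume to liters: V_L = V_mL / 1000.
V_L = 1178 / 1000 = 1.178 L
M = n / V_L = 4.911 / 1.178
M = 4.16893039 mol/L, rounded to 4 dp:

4.1689 mol/L


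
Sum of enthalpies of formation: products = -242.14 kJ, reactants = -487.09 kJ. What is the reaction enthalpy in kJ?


dH_rxn = sum(dH_f products) - sum(dH_f reactants)
dH_rxn = -242.14 - (-487.09)
dH_rxn = 244.95 kJ:

244.95 kJ


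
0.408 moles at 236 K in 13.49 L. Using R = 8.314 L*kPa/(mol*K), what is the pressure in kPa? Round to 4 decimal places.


PV = nRT, solve for P = nRT / V.
nRT = 0.408 * 8.314 * 236 = 800.5384
P = 800.5384 / 13.49
P = 59.34309859 kPa, rounded to 4 dp:

59.3431 kPa


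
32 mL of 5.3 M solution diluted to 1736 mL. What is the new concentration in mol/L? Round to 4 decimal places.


Dilution: M1*V1 = M2*V2, solve for M2.
M2 = M1*V1 / V2
M2 = 5.3 * 32 / 1736
M2 = 169.6 / 1736
M2 = 0.09769585 mol/L, rounded to 4 dp:

0.0977 mol/L


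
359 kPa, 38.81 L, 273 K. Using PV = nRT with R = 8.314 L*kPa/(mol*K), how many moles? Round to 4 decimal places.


PV = nRT, solve for n = PV / (RT).
PV = 359 * 38.81 = 13932.79
RT = 8.314 * 273 = 2269.722
n = 13932.79 / 2269.722
n = 6.13854472 mol, rounded to 4 dp:

6.1385 mol


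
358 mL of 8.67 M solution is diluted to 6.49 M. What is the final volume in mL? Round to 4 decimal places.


Dilution: M1*V1 = M2*V2, solve for V2.
V2 = M1*V1 / M2
V2 = 8.67 * 358 / 6.49
V2 = 3103.86 / 6.49
V2 = 478.25269646 mL, rounded to 4 dp:

478.2527 mL


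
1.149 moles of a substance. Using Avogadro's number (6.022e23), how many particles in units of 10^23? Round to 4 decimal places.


N = n * NA, then divide by 1e23 for the requested units.
N / 1e23 = n * 6.022
N / 1e23 = 1.149 * 6.022
N / 1e23 = 6.919278, rounded to 4 dp:

6.9193


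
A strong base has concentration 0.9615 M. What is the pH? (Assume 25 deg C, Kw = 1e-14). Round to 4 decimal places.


A strong base dissociates completely, so [OH-] equals the given concentration.
pOH = -log10([OH-]) = -log10(0.9615) = 0.017051
pH = 14 - pOH = 14 - 0.017051
pH = 13.982949, rounded to 4 dp:

13.9829


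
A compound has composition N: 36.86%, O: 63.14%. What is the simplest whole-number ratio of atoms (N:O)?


Assume 100 g of compound, divide each mass% by atomic mass to get moles, then normalize by the smallest to get a raw atom ratio.
Moles per 100 g: N: 36.86/14.007 = 2.6315, O: 63.14/15.999 = 3.9465
Raw ratio (divide by min = 2.6315): N: 1.0, O: 1.5
Multiply by 2 to clear fractions: N: 2.0 ~= 2, O: 2.999 ~= 3
Reduce by GCD to get the simplest whole-number ratio:

2:3


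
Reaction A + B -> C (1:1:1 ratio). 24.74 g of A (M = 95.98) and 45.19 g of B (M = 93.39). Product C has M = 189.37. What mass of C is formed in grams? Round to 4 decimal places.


Find moles of each reactant; the smaller value is the limiting reagent in a 1:1:1 reaction, so moles_C equals moles of the limiter.
n_A = mass_A / M_A = 24.74 / 95.98 = 0.257762 mol
n_B = mass_B / M_B = 45.19 / 93.39 = 0.483885 mol
Limiting reagent: A (smaller), n_limiting = 0.257762 mol
mass_C = n_limiting * M_C = 0.257762 * 189.37
mass_C = 48.81238994 g, rounded to 4 dp:

48.8124 g
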